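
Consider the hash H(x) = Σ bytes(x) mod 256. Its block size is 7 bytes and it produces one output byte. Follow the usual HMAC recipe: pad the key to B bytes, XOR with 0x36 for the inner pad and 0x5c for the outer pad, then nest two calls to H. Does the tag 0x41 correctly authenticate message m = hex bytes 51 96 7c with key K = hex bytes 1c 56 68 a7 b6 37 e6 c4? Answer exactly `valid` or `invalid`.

Key hex bytes 1c 56 68 a7 b6 37 e6 c4 is 8 bytes > B = 7, so hash it first: H(key) = 18, then zero-pad to 7 bytes: K' = 18 00 00 00 00 00 00.
K' ⊕ ipad = 2e 36 36 36 36 36 36; K' ⊕ opad = 44 5c 5c 5c 5c 5c 5c.
Inner hash: sum = 46+54+54+54+54+54+54+81+150+124 = 725; mod 256 = 213 → d5.
Outer hash (recomputed tag): sum = 68+92+92+92+92+92+92+213 = 833; mod 256 = 65 → 41.
Recomputed tag = 41; claimed = 41 → match.

valid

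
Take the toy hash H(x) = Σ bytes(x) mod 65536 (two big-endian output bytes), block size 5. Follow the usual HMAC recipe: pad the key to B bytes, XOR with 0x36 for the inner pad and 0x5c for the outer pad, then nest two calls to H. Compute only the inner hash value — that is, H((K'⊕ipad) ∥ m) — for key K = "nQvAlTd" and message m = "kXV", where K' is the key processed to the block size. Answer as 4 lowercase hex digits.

029b

Key "nQvAlTd" = 6e 51 76 41 6c 54 64 is 7 bytes > B = 5, so hash it first: H(key) = 02 9a, then zero-pad to 5 bytes: K' = 02 9a 00 00 00.
K' ⊕ ipad = 34 ac 36 36 36.
Inner input = 34 ac 36 36 36 ∥ 6b 58 56.
Inner hash: sum = 52+172+54+54+54+107+88+86 = 667 → 02 9b.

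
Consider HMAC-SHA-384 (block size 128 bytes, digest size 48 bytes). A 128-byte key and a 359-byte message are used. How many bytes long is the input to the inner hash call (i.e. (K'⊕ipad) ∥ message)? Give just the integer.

487

Key is 128 ≤ 128 bytes, zero-padded: |K'| = 128.
Inner input = (K'⊕ipad) ∥ m → 128 + 359 = 487 bytes.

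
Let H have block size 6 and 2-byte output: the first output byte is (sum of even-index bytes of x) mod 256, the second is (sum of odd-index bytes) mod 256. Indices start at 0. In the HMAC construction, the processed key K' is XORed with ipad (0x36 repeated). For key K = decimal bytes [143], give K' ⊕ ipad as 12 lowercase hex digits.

Key decimal bytes [143] = 8f is 1 byte ≤ B = 6; zero-pad to 6 bytes: K' = 8f 00 00 00 00 00.
XOR each byte with 0x36: 8f⊕36=b9, 00⊕36=36, 00⊕36=36, 00⊕36=36, 00⊕36=36, 00⊕36=36.

b93636363636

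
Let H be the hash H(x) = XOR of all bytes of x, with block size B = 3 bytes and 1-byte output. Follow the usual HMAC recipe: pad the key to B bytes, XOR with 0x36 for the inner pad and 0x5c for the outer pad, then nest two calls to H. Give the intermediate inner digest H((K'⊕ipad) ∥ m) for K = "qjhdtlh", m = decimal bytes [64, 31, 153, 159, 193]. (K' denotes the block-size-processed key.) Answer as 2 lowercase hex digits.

c9

Key "qjhdtlh" = 71 6a 68 64 74 6c 68 is 7 bytes > B = 3, so hash it first: H(key) = 67, then zero-pad to 3 bytes: K' = 67 00 00.
K' ⊕ ipad = 51 36 36.
Inner input = 51 36 36 ∥ 40 1f 99 9f c1.
Inner hash: XOR 51⊕36⊕36⊕40⊕1f⊕99⊕9f⊕c1 = c9.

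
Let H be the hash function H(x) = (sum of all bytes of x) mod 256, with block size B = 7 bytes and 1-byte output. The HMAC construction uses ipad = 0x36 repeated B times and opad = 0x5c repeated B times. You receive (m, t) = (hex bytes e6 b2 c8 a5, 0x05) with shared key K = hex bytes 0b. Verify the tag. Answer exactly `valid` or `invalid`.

valid

Key hex bytes 0b is 1 byte ≤ B = 7; zero-pad to 7 bytes: K' = 0b 00 00 00 00 00 00.
K' ⊕ ipad = 3d 36 36 36 36 36 36; K' ⊕ opad = 57 5c 5c 5c 5c 5c 5c.
Inner hash: sum = 61+54+54+54+54+54+54+230+178+200+165 = 1158; mod 256 = 134 → 86.
Outer hash (recomputed tag): sum = 87+92+92+92+92+92+92+134 = 773; mod 256 = 5 → 05.
Recomputed tag = 05; claimed = 05 → match.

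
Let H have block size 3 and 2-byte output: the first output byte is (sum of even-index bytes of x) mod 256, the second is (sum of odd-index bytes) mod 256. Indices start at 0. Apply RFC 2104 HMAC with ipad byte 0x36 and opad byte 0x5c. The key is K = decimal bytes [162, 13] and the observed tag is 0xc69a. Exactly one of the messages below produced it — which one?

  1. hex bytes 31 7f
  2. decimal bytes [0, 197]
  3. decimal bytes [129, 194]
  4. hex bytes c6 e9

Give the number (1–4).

1

Key decimal bytes [162, 13] = a2 0d is 2 bytes ≤ B = 3; zero-pad to 3 bytes: K' = a2 0d 00.
K' ⊕ ipad = 94 3b 36; K' ⊕ opad = fe 51 5c.
m1: inner = H(94 3b 36 31 7f) = 49 6c; tag = H(fe 51 5c 49 6c) = c69a ← matches
m2: inner = H(94 3b 36 00 c5) = 8f 3b; tag = H(fe 51 5c 8f 3b) = 95e0
m3: inner = H(94 3b 36 81 c2) = 8c bc; tag = H(fe 51 5c 8c bc) = 16dd
m4: inner = H(94 3b 36 c6 e9) = b3 01; tag = H(fe 51 5c b3 01) = 5b04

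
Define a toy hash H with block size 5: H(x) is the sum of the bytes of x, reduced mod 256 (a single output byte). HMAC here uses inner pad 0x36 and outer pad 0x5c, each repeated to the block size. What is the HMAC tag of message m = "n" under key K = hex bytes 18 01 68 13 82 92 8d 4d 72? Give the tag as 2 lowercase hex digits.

Key hex bytes 18 01 68 13 82 92 8d 4d 72 is 9 bytes > B = 5, so hash it first: H(key) = f4, then zero-pad to 5 bytes: K' = f4 00 00 00 00.
K' ⊕ ipad = c2 36 36 36 36.  K' ⊕ opad = a8 5c 5c 5c 5c.
Inner input = (K'⊕ipad) ∥ m = c2 36 36 36 36 ∥ 6e.
Inner hash: sum = 194+54+54+54+54+110 = 520; mod 256 = 8 → 08.
Outer input = (K'⊕opad) ∥ inner = a8 5c 5c 5c 5c ∥ 08.
Outer hash (tag): sum = 168+92+92+92+92+8 = 544; mod 256 = 32 → 20.

20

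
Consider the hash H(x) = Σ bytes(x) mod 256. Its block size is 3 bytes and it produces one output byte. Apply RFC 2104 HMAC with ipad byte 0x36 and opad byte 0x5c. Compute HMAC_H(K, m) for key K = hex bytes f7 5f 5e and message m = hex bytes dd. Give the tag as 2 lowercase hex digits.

Key hex bytes f7 5f 5e is exactly B = 3 bytes: K' = f7 5f 5e.
K' ⊕ ipad = c1 69 68.  K' ⊕ opad = ab 03 02.
Inner input = (K'⊕ipad) ∥ m = c1 69 68 ∥ dd.
Inner hash: sum = 193+105+104+221 = 623; mod 256 = 111 → 6f.
Outer input = (K'⊕opad) ∥ inner = ab 03 02 ∥ 6f.
Outer hash (tag): sum = 171+3+2+111 = 287; mod 256 = 31 → 1f.

1f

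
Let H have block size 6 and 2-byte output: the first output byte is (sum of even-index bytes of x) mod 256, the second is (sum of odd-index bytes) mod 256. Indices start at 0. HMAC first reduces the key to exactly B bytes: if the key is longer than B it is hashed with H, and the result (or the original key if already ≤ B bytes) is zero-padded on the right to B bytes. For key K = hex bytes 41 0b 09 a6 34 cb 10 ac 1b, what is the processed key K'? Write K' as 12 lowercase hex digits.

a92800000000

|K| = 9 > B = 6, so first hash the key.
H(K): even-index sum = 169 mod 256 = 169; odd-index sum = 552 mod 256 = 40 → a9 28.
Zero-pad H(K) = a9 28 to 6 bytes: K' = a9 28 00 00 00 00.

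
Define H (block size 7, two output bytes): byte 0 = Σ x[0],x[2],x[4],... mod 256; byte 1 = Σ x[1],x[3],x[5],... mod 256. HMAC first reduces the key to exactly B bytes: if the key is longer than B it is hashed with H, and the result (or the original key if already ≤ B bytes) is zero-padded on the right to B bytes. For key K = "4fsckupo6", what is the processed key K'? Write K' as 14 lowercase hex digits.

|K| = 9 > B = 7, so first hash the key.
H(K): even-index sum = 440 mod 256 = 184; odd-index sum = 429 mod 256 = 173 → b8 ad.
Zero-pad H(K) = b8 ad to 7 bytes: K' = b8 ad 00 00 00 00 00.

b8ad0000000000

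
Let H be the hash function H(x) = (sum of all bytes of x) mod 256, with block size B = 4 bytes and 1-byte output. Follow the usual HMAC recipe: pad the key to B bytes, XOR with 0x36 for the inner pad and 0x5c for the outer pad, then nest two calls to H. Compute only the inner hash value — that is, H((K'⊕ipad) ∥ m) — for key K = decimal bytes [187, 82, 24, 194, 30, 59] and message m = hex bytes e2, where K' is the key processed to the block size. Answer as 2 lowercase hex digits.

Key decimal bytes [187, 82, 24, 194, 30, 59] = bb 52 18 c2 1e 3b is 6 bytes > B = 4, so hash it first: H(key) = 40, then zero-pad to 4 bytes: K' = 40 00 00 00.
K' ⊕ ipad = 76 36 36 36.
Inner input = 76 36 36 36 ∥ e2.
Inner hash: sum = 118+54+54+54+226 = 506; mod 256 = 250 → fa.

fa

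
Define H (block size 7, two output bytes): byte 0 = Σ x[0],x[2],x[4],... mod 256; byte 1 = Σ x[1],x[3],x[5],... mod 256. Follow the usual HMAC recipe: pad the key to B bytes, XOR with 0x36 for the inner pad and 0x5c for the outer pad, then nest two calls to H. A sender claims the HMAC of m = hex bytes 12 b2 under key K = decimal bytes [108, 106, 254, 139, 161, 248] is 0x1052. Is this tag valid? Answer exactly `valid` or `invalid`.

Key decimal bytes [108, 106, 254, 139, 161, 248] = 6c 6a fe 8b a1 f8 is 6 bytes ≤ B = 7; zero-pad to 7 bytes: K' = 6c 6a fe 8b a1 f8 00.
K' ⊕ ipad = 5a 5c c8 bd 97 ce 36; K' ⊕ opad = 30 36 a2 d7 fd a4 5c.
Inner hash: even-index sum = 673 mod 256 = 161; odd-index sum = 505 mod 256 = 249 → a1 f9.
Outer hash (recomputed tag): even-index sum = 804 mod 256 = 36; odd-index sum = 594 mod 256 = 82 → 24 52.
Recomputed tag = 2452; claimed = 1052 → mismatch.

invalid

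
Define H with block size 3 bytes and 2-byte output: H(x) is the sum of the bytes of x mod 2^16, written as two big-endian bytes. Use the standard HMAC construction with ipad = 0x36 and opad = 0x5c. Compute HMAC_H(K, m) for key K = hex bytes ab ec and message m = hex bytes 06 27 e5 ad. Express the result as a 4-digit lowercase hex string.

0272

Key hex bytes ab ec is 2 bytes ≤ B = 3; zero-pad to 3 bytes: K' = ab ec 00.
K' ⊕ ipad = 9d da 36.  K' ⊕ opad = f7 b0 5c.
Inner input = (K'⊕ipad) ∥ m = 9d da 36 ∥ 06 27 e5 ad.
Inner hash: sum = 157+218+54+6+39+229+173 = 876 → 03 6c.
Outer input = (K'⊕opad) ∥ inner = f7 b0 5c ∥ 03 6c.
Outer hash (tag): sum = 247+176+92+3+108 = 626 → 02 72.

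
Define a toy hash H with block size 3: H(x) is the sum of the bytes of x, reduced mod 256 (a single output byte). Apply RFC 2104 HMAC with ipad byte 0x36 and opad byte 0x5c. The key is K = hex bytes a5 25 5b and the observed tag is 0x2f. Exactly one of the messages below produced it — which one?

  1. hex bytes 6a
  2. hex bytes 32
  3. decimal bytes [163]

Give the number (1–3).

3

Key hex bytes a5 25 5b is exactly B = 3 bytes: K' = a5 25 5b.
K' ⊕ ipad = 93 13 6d; K' ⊕ opad = f9 79 07.
m1: inner = H(93 13 6d 6a) = 7d; tag = H(f9 79 07 7d) = f6
m2: inner = H(93 13 6d 32) = 45; tag = H(f9 79 07 45) = be
m3: inner = H(93 13 6d a3) = b6; tag = H(f9 79 07 b6) = 2f ← matches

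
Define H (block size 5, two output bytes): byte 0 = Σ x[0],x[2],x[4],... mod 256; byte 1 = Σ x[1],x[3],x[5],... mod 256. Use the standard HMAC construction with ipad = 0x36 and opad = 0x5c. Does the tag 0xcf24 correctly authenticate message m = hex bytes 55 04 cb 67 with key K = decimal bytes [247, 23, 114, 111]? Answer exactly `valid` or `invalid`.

valid

Key decimal bytes [247, 23, 114, 111] = f7 17 72 6f is 4 bytes ≤ B = 5; zero-pad to 5 bytes: K' = f7 17 72 6f 00.
K' ⊕ ipad = c1 21 44 59 36; K' ⊕ opad = ab 4b 2e 33 5c.
Inner hash: even-index sum = 422 mod 256 = 166; odd-index sum = 410 mod 256 = 154 → a6 9a.
Outer hash (recomputed tag): even-index sum = 463 mod 256 = 207; odd-index sum = 292 mod 256 = 36 → cf 24.
Recomputed tag = cf24; claimed = cf24 → match.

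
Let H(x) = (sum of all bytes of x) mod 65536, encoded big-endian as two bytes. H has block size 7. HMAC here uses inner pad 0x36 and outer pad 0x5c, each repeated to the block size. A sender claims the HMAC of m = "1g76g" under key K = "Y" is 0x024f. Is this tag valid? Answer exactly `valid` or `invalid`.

Key "Y" = 59 is 1 byte ≤ B = 7; zero-pad to 7 bytes: K' = 59 00 00 00 00 00 00.
K' ⊕ ipad = 6f 36 36 36 36 36 36; K' ⊕ opad = 05 5c 5c 5c 5c 5c 5c.
Inner hash: sum = 111+54+54+54+54+54+54+49+103+55+54+103 = 799 → 03 1f.
Outer hash (recomputed tag): sum = 5+92+92+92+92+92+92+3+31 = 591 → 02 4f.
Recomputed tag = 024f; claimed = 024f → match.

valid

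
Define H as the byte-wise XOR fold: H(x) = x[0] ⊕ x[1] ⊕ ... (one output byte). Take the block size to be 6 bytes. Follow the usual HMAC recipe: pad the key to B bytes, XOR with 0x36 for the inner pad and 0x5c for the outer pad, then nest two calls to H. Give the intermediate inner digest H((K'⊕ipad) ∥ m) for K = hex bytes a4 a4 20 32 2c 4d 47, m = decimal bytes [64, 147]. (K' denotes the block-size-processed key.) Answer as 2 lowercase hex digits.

e7

Key hex bytes a4 a4 20 32 2c 4d 47 is 7 bytes > B = 6, so hash it first: H(key) = 34, then zero-pad to 6 bytes: K' = 34 00 00 00 00 00.
K' ⊕ ipad = 02 36 36 36 36 36.
Inner input = 02 36 36 36 36 36 ∥ 40 93.
Inner hash: XOR 02⊕36⊕36⊕36⊕36⊕36⊕40⊕93 = e7.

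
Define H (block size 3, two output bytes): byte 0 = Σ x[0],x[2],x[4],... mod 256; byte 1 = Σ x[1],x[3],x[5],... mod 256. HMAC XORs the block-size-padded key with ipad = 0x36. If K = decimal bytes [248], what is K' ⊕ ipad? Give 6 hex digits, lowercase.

ce3636

Key decimal bytes [248] = f8 is 1 byte ≤ B = 3; zero-pad to 3 bytes: K' = f8 00 00.
XOR each byte with 0x36: f8⊕36=ce, 00⊕36=36, 00⊕36=36.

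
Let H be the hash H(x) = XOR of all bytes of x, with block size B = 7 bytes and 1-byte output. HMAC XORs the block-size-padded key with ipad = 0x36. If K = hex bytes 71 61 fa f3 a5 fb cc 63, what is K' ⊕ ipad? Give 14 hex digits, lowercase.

Key hex bytes 71 61 fa f3 a5 fb cc 63 is 8 bytes > B = 7, so hash it first: H(key) = e8, then zero-pad to 7 bytes: K' = e8 00 00 00 00 00 00.
XOR each byte with 0x36: e8⊕36=de, 00⊕36=36, 00⊕36=36, 00⊕36=36, 00⊕36=36, 00⊕36=36, 00⊕36=36.

de363636363636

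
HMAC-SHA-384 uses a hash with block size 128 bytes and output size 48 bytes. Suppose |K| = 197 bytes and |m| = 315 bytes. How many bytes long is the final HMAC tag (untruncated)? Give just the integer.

The tag is one SHA-384 digest: 48 bytes.

48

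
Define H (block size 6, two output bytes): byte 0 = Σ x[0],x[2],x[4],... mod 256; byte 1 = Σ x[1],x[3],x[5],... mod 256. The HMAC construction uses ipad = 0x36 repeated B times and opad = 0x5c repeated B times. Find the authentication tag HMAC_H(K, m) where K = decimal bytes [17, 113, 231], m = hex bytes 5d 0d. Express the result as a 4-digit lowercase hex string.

efa5

Key decimal bytes [17, 113, 231] = 11 71 e7 is 3 bytes ≤ B = 6; zero-pad to 6 bytes: K' = 11 71 e7 00 00 00.
K' ⊕ ipad = 27 47 d1 36 36 36.  K' ⊕ opad = 4d 2d bb 5c 5c 5c.
Inner input = (K'⊕ipad) ∥ m = 27 47 d1 36 36 36 ∥ 5d 0d.
Inner hash: even-index sum = 395 mod 256 = 139; odd-index sum = 192 mod 256 = 192 → 8b c0.
Outer input = (K'⊕opad) ∥ inner = 4d 2d bb 5c 5c 5c ∥ 8b c0.
Outer hash (tag): even-index sum = 495 mod 256 = 239; odd-index sum = 421 mod 256 = 165 → ef a5.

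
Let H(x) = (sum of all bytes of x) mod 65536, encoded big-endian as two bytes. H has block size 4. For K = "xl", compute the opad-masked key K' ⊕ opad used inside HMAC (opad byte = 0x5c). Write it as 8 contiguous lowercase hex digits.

24305c5c

Key "xl" = 78 6c is 2 bytes ≤ B = 4; zero-pad to 4 bytes: K' = 78 6c 00 00.
XOR each byte with 0x5c: 78⊕5c=24, 6c⊕5c=30, 00⊕5c=5c, 00⊕5c=5c.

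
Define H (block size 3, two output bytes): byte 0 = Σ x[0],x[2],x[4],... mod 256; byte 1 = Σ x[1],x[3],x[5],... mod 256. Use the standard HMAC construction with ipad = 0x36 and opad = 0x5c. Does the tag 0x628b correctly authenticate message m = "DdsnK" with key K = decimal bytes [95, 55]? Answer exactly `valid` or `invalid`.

invalid

Key decimal bytes [95, 55] = 5f 37 is 2 bytes ≤ B = 3; zero-pad to 3 bytes: K' = 5f 37 00.
K' ⊕ ipad = 69 01 36; K' ⊕ opad = 03 6b 5c.
Inner hash: even-index sum = 369 mod 256 = 113; odd-index sum = 259 mod 256 = 3 → 71 03.
Outer hash (recomputed tag): even-index sum = 98 mod 256 = 98; odd-index sum = 220 mod 256 = 220 → 62 dc.
Recomputed tag = 62dc; claimed = 628b → mismatch.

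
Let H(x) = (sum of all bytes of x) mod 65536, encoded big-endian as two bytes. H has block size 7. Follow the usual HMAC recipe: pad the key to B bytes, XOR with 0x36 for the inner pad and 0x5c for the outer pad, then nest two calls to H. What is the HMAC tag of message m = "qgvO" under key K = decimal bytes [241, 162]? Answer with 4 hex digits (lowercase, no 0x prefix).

Key decimal bytes [241, 162] = f1 a2 is 2 bytes ≤ B = 7; zero-pad to 7 bytes: K' = f1 a2 00 00 00 00 00.
K' ⊕ ipad = c7 94 36 36 36 36 36.  K' ⊕ opad = ad fe 5c 5c 5c 5c 5c.
Inner input = (K'⊕ipad) ∥ m = c7 94 36 36 36 36 36 ∥ 71 67 76 4f.
Inner hash: sum = 199+148+54+54+54+54+54+113+103+118+79 = 1030 → 04 06.
Outer input = (K'⊕opad) ∥ inner = ad fe 5c 5c 5c 5c 5c ∥ 04 06.
Outer hash (tag): sum = 173+254+92+92+92+92+92+4+6 = 897 → 03 81.

0381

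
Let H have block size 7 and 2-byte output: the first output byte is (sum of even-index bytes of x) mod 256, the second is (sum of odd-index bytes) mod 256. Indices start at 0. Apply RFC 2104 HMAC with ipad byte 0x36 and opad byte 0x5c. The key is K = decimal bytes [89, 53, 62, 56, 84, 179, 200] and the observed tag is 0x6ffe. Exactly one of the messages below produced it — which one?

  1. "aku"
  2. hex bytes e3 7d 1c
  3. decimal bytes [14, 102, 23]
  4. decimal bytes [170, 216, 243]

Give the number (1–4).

1

Key decimal bytes [89, 53, 62, 56, 84, 179, 200] = 59 35 3e 38 54 b3 c8 is exactly B = 7 bytes: K' = 59 35 3e 38 54 b3 c8.
K' ⊕ ipad = 6f 03 08 0e 62 85 fe; K' ⊕ opad = 05 69 62 64 08 ef 94.
m1: inner = H(6f 03 08 0e 62 85 fe 61 6b 75) = 42 6c; tag = H(05 69 62 64 08 ef 94 42 6c) = 6ffe ← matches
m2: inner = H(6f 03 08 0e 62 85 fe e3 7d 1c) = 54 95; tag = H(05 69 62 64 08 ef 94 54 95) = 9810
m3: inner = H(6f 03 08 0e 62 85 fe 0e 66 17) = 3d bb; tag = H(05 69 62 64 08 ef 94 3d bb) = bef9
m4: inner = H(6f 03 08 0e 62 85 fe aa d8 f3) = af 33; tag = H(05 69 62 64 08 ef 94 af 33) = 366b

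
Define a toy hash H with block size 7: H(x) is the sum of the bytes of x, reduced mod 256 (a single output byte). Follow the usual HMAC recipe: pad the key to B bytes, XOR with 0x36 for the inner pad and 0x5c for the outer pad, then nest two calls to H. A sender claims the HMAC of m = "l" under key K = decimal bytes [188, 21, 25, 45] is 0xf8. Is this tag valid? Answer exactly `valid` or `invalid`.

valid

Key decimal bytes [188, 21, 25, 45] = bc 15 19 2d is 4 bytes ≤ B = 7; zero-pad to 7 bytes: K' = bc 15 19 2d 00 00 00.
K' ⊕ ipad = 8a 23 2f 1b 36 36 36; K' ⊕ opad = e0 49 45 71 5c 5c 5c.
Inner hash: sum = 138+35+47+27+54+54+54+108 = 517; mod 256 = 5 → 05.
Outer hash (recomputed tag): sum = 224+73+69+113+92+92+92+5 = 760; mod 256 = 248 → f8.
Recomputed tag = f8; claimed = f8 → match.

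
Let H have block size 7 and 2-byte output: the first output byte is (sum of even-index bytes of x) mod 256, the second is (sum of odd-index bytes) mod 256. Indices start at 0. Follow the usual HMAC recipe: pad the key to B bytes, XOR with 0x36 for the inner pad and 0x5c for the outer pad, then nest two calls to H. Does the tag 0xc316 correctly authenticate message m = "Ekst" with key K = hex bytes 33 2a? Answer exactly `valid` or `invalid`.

invalid

Key hex bytes 33 2a is 2 bytes ≤ B = 7; zero-pad to 7 bytes: K' = 33 2a 00 00 00 00 00.
K' ⊕ ipad = 05 1c 36 36 36 36 36; K' ⊕ opad = 6f 76 5c 5c 5c 5c 5c.
Inner hash: even-index sum = 390 mod 256 = 134; odd-index sum = 320 mod 256 = 64 → 86 40.
Outer hash (recomputed tag): even-index sum = 451 mod 256 = 195; odd-index sum = 436 mod 256 = 180 → c3 b4.
Recomputed tag = c3b4; claimed = c316 → mismatch.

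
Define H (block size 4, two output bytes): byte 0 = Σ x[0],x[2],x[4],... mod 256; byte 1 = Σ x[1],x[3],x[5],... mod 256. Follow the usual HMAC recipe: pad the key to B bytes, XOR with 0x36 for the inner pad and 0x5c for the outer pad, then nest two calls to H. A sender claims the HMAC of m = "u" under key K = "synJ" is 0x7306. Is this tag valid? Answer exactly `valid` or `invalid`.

valid

Key "synJ" = 73 79 6e 4a is exactly B = 4 bytes: K' = 73 79 6e 4a.
K' ⊕ ipad = 45 4f 58 7c; K' ⊕ opad = 2f 25 32 16.
Inner hash: even-index sum = 274 mod 256 = 18; odd-index sum = 203 mod 256 = 203 → 12 cb.
Outer hash (recomputed tag): even-index sum = 115 mod 256 = 115; odd-index sum = 262 mod 256 = 6 → 73 06.
Recomputed tag = 7306; claimed = 7306 → match.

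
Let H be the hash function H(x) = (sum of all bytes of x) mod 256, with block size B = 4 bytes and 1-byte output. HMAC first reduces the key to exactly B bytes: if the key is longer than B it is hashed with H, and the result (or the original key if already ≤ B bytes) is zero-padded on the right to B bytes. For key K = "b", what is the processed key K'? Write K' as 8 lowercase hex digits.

Key "b" = 62 is 1 byte ≤ B = 4; zero-pad to 4 bytes: K' = 62 00 00 00.

62000000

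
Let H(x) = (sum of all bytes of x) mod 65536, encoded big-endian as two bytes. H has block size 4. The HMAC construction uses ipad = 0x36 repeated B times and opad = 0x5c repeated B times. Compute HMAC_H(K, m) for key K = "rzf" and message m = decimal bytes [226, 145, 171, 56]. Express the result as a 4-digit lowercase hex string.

Key "rzf" = 72 7a 66 is 3 bytes ≤ B = 4; zero-pad to 4 bytes: K' = 72 7a 66 00.
K' ⊕ ipad = 44 4c 50 36.  K' ⊕ opad = 2e 26 3a 5c.
Inner input = (K'⊕ipad) ∥ m = 44 4c 50 36 ∥ e2 91 ab 38.
Inner hash: sum = 68+76+80+54+226+145+171+56 = 876 → 03 6c.
Outer input = (K'⊕opad) ∥ inner = 2e 26 3a 5c ∥ 03 6c.
Outer hash (tag): sum = 46+38+58+92+3+108 = 345 → 01 59.

0159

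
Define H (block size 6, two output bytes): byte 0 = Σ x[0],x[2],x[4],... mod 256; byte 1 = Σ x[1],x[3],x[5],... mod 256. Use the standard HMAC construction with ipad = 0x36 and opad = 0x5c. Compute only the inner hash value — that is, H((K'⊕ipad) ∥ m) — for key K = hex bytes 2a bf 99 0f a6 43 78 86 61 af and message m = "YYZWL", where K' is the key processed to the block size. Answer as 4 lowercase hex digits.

Key hex bytes 2a bf 99 0f a6 43 78 86 61 af is 10 bytes > B = 6, so hash it first: H(key) = 42 46, then zero-pad to 6 bytes: K' = 42 46 00 00 00 00.
K' ⊕ ipad = 74 70 36 36 36 36.
Inner input = 74 70 36 36 36 36 ∥ 59 59 5a 57 4c.
Inner hash: even-index sum = 479 mod 256 = 223; odd-index sum = 396 mod 256 = 140 → df 8c.

df8c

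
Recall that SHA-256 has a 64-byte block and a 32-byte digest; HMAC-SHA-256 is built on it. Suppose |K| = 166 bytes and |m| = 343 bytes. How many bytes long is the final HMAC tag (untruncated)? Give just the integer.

32

The tag is one SHA-256 digest: 32 bytes.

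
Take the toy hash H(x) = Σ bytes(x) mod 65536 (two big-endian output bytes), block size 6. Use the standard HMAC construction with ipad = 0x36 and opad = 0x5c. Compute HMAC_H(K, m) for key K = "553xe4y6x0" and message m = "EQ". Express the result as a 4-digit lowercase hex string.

02ff

Key "553xe4y6x0" = 35 35 33 78 65 34 79 36 78 30 is 10 bytes > B = 6, so hash it first: H(key) = 03 05, then zero-pad to 6 bytes: K' = 03 05 00 00 00 00.
K' ⊕ ipad = 35 33 36 36 36 36.  K' ⊕ opad = 5f 59 5c 5c 5c 5c.
Inner input = (K'⊕ipad) ∥ m = 35 33 36 36 36 36 ∥ 45 51.
Inner hash: sum = 53+51+54+54+54+54+69+81 = 470 → 01 d6.
Outer input = (K'⊕opad) ∥ inner = 5f 59 5c 5c 5c 5c ∥ 01 d6.
Outer hash (tag): sum = 95+89+92+92+92+92+1+214 = 767 → 02 ff.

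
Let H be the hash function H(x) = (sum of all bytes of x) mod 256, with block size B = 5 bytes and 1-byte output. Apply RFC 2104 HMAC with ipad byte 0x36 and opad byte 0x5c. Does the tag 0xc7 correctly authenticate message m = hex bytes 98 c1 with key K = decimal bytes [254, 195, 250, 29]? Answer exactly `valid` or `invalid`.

valid

Key decimal bytes [254, 195, 250, 29] = fe c3 fa 1d is 4 bytes ≤ B = 5; zero-pad to 5 bytes: K' = fe c3 fa 1d 00.
K' ⊕ ipad = c8 f5 cc 2b 36; K' ⊕ opad = a2 9f a6 41 5c.
Inner hash: sum = 200+245+204+43+54+152+193 = 1091; mod 256 = 67 → 43.
Outer hash (recomputed tag): sum = 162+159+166+65+92+67 = 711; mod 256 = 199 → c7.
Recomputed tag = c7; claimed = c7 → match.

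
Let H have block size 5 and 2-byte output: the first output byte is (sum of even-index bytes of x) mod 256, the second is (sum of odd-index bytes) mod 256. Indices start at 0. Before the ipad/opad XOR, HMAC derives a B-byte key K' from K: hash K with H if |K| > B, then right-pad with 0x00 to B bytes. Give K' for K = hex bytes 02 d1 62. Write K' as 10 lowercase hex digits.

Key hex bytes 02 d1 62 is 3 bytes ≤ B = 5; zero-pad to 5 bytes: K' = 02 d1 62 00 00.

02d1620000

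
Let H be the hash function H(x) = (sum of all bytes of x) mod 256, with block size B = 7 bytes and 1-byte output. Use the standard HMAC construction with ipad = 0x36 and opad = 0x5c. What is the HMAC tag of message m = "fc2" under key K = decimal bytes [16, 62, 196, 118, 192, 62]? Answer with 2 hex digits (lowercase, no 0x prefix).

59

Key decimal bytes [16, 62, 196, 118, 192, 62] = 10 3e c4 76 c0 3e is 6 bytes ≤ B = 7; zero-pad to 7 bytes: K' = 10 3e c4 76 c0 3e 00.
K' ⊕ ipad = 26 08 f2 40 f6 08 36.  K' ⊕ opad = 4c 62 98 2a 9c 62 5c.
Inner input = (K'⊕ipad) ∥ m = 26 08 f2 40 f6 08 36 ∥ 66 63 32.
Inner hash: sum = 38+8+242+64+246+8+54+102+99+50 = 911; mod 256 = 143 → 8f.
Outer input = (K'⊕opad) ∥ inner = 4c 62 98 2a 9c 62 5c ∥ 8f.
Outer hash (tag): sum = 76+98+152+42+156+98+92+143 = 857; mod 256 = 89 → 59.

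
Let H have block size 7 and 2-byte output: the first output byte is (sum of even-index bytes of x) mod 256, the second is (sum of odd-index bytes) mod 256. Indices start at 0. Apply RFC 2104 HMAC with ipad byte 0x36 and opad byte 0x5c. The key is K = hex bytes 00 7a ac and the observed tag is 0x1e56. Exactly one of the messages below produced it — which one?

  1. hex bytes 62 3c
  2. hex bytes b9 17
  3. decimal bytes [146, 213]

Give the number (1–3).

1

Key hex bytes 00 7a ac is 3 bytes ≤ B = 7; zero-pad to 7 bytes: K' = 00 7a ac 00 00 00 00.
K' ⊕ ipad = 36 4c 9a 36 36 36 36; K' ⊕ opad = 5c 26 f0 5c 5c 5c 5c.
m1: inner = H(36 4c 9a 36 36 36 36 62 3c) = 78 1a; tag = H(5c 26 f0 5c 5c 5c 5c 78 1a) = 1e56 ← matches
m2: inner = H(36 4c 9a 36 36 36 36 b9 17) = 53 71; tag = H(5c 26 f0 5c 5c 5c 5c 53 71) = 7531
m3: inner = H(36 4c 9a 36 36 36 36 92 d5) = 11 4a; tag = H(5c 26 f0 5c 5c 5c 5c 11 4a) = 4eef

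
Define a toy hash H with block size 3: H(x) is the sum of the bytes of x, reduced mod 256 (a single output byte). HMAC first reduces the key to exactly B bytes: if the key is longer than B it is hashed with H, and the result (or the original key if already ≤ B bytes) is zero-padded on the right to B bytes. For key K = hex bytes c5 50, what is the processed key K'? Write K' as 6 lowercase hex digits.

c55000

Key hex bytes c5 50 is 2 bytes ≤ B = 3; zero-pad to 3 bytes: K' = c5 50 00.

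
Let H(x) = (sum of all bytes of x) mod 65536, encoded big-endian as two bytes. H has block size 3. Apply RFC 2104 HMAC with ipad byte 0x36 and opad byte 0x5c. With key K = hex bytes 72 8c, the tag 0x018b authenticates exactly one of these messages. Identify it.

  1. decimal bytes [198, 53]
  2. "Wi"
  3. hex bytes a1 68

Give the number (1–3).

1

Key hex bytes 72 8c is 2 bytes ≤ B = 3; zero-pad to 3 bytes: K' = 72 8c 00.
K' ⊕ ipad = 44 ba 36; K' ⊕ opad = 2e d0 5c.
m1: inner = H(44 ba 36 c6 35) = 02 2f; tag = H(2e d0 5c 02 2f) = 018b ← matches
m2: inner = H(44 ba 36 57 69) = 01 f4; tag = H(2e d0 5c 01 f4) = 024f
m3: inner = H(44 ba 36 a1 68) = 02 3d; tag = H(2e d0 5c 02 3d) = 0199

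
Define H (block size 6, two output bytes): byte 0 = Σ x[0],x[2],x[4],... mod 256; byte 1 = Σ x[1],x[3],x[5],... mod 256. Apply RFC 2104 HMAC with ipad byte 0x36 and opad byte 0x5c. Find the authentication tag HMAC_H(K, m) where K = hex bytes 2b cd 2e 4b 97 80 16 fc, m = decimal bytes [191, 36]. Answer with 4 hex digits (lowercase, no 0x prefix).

Key hex bytes 2b cd 2e 4b 97 80 16 fc is 8 bytes > B = 6, so hash it first: H(key) = 06 94, then zero-pad to 6 bytes: K' = 06 94 00 00 00 00.
K' ⊕ ipad = 30 a2 36 36 36 36.  K' ⊕ opad = 5a c8 5c 5c 5c 5c.
Inner input = (K'⊕ipad) ∥ m = 30 a2 36 36 36 36 ∥ bf 24.
Inner hash: even-index sum = 347 mod 256 = 91; odd-index sum = 306 mod 256 = 50 → 5b 32.
Outer input = (K'⊕opad) ∥ inner = 5a c8 5c 5c 5c 5c ∥ 5b 32.
Outer hash (tag): even-index sum = 365 mod 256 = 109; odd-index sum = 434 mod 256 = 178 → 6d b2.

6db2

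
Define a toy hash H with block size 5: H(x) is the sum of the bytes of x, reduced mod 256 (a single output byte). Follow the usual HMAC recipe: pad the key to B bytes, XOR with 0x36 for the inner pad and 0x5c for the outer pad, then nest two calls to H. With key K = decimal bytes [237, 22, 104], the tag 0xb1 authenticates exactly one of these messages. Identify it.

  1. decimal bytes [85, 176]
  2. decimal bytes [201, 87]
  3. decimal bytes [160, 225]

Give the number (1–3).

1

Key decimal bytes [237, 22, 104] = ed 16 68 is 3 bytes ≤ B = 5; zero-pad to 5 bytes: K' = ed 16 68 00 00.
K' ⊕ ipad = db 20 5e 36 36; K' ⊕ opad = b1 4a 34 5c 5c.
m1: inner = H(db 20 5e 36 36 55 b0) = ca; tag = H(b1 4a 34 5c 5c ca) = b1 ← matches
m2: inner = H(db 20 5e 36 36 c9 57) = e5; tag = H(b1 4a 34 5c 5c e5) = cc
m3: inner = H(db 20 5e 36 36 a0 e1) = 46; tag = H(b1 4a 34 5c 5c 46) = 2d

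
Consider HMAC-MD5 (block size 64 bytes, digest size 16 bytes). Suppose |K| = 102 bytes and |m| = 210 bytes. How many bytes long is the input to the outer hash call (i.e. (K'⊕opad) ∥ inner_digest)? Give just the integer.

80

Key is 102 > 64 bytes, so it is hashed to 16 bytes then zero-padded to 64: |K'| = 64.
Outer input = (K'⊕opad) ∥ H(inner) → 64 + 16 = 80 bytes.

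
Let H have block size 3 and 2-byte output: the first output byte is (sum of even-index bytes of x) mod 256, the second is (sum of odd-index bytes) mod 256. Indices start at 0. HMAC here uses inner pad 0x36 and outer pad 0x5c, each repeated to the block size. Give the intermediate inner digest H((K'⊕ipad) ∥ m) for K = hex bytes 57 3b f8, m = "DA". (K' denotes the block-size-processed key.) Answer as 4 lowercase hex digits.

Key hex bytes 57 3b f8 is exactly B = 3 bytes: K' = 57 3b f8.
K' ⊕ ipad = 61 0d ce.
Inner input = 61 0d ce ∥ 44 41.
Inner hash: even-index sum = 368 mod 256 = 112; odd-index sum = 81 mod 256 = 81 → 70 51.

7051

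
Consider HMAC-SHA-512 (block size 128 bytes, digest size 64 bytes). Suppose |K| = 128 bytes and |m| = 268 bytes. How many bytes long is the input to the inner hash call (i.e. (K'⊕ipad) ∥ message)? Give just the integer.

396

Key is 128 ≤ 128 bytes, zero-padded: |K'| = 128.
Inner input = (K'⊕ipad) ∥ m → 128 + 268 = 396 bytes.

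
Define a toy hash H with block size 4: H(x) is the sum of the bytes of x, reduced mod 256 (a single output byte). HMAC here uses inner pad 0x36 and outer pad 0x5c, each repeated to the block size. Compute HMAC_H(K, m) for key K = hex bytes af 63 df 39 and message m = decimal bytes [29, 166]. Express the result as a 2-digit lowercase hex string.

Key hex bytes af 63 df 39 is exactly B = 4 bytes: K' = af 63 df 39.
K' ⊕ ipad = 99 55 e9 0f.  K' ⊕ opad = f3 3f 83 65.
Inner input = (K'⊕ipad) ∥ m = 99 55 e9 0f ∥ 1d a6.
Inner hash: sum = 153+85+233+15+29+166 = 681; mod 256 = 169 → a9.
Outer input = (K'⊕opad) ∥ inner = f3 3f 83 65 ∥ a9.
Outer hash (tag): sum = 243+63+131+101+169 = 707; mod 256 = 195 → c3.

c3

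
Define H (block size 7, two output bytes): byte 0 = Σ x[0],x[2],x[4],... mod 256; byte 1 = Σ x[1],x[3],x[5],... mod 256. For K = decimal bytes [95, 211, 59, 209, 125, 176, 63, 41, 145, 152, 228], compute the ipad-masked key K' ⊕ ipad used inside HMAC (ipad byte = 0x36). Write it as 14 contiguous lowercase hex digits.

fd233636363636

Key decimal bytes [95, 211, 59, 209, 125, 176, 63, 41, 145, 152, 228] = 5f d3 3b d1 7d b0 3f 29 91 98 e4 is 11 bytes > B = 7, so hash it first: H(key) = cb 15, then zero-pad to 7 bytes: K' = cb 15 00 00 00 00 00.
XOR each byte with 0x36: cb⊕36=fd, 15⊕36=23, 00⊕36=36, 00⊕36=36, 00⊕36=36, 00⊕36=36, 00⊕36=36.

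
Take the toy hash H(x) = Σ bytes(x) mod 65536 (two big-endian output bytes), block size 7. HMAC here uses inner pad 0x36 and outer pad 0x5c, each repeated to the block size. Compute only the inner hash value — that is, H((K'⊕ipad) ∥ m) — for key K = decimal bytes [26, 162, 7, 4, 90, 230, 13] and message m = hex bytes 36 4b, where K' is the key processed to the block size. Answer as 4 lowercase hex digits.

031b

Key decimal bytes [26, 162, 7, 4, 90, 230, 13] = 1a a2 07 04 5a e6 0d is exactly B = 7 bytes: K' = 1a a2 07 04 5a e6 0d.
K' ⊕ ipad = 2c 94 31 32 6c d0 3b.
Inner input = 2c 94 31 32 6c d0 3b ∥ 36 4b.
Inner hash: sum = 44+148+49+50+108+208+59+54+75 = 795 → 03 1b.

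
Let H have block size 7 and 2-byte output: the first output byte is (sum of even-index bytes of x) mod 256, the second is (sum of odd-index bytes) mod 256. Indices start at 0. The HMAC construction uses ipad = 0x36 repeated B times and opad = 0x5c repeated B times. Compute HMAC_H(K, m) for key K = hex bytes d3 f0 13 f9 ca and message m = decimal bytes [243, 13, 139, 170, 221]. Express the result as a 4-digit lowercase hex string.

f6a0

Key hex bytes d3 f0 13 f9 ca is 5 bytes ≤ B = 7; zero-pad to 7 bytes: K' = d3 f0 13 f9 ca 00 00.
K' ⊕ ipad = e5 c6 25 cf fc 36 36.  K' ⊕ opad = 8f ac 4f a5 96 5c 5c.
Inner input = (K'⊕ipad) ∥ m = e5 c6 25 cf fc 36 36 ∥ f3 0d 8b aa dd.
Inner hash: even-index sum = 755 mod 256 = 243; odd-index sum = 1062 mod 256 = 38 → f3 26.
Outer input = (K'⊕opad) ∥ inner = 8f ac 4f a5 96 5c 5c ∥ f3 26.
Outer hash (tag): even-index sum = 502 mod 256 = 246; odd-index sum = 672 mod 256 = 160 → f6 a0.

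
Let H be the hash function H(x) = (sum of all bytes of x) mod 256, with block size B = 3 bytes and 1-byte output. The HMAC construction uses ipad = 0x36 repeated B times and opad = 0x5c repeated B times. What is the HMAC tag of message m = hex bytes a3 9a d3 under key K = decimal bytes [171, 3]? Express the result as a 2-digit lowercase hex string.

ca

Key decimal bytes [171, 3] = ab 03 is 2 bytes ≤ B = 3; zero-pad to 3 bytes: K' = ab 03 00.
K' ⊕ ipad = 9d 35 36.  K' ⊕ opad = f7 5f 5c.
Inner input = (K'⊕ipad) ∥ m = 9d 35 36 ∥ a3 9a d3.
Inner hash: sum = 157+53+54+163+154+211 = 792; mod 256 = 24 → 18.
Outer input = (K'⊕opad) ∥ inner = f7 5f 5c ∥ 18.
Outer hash (tag): sum = 247+95+92+24 = 458; mod 256 = 202 → ca.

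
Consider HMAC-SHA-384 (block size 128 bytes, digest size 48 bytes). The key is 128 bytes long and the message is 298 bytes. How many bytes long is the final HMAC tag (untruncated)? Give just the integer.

The tag is one SHA-384 digest: 48 bytes.

48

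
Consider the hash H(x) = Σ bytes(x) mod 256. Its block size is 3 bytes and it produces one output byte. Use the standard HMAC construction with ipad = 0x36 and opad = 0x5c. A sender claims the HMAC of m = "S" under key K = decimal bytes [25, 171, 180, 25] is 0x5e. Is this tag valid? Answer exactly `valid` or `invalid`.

Key decimal bytes [25, 171, 180, 25] = 19 ab b4 19 is 4 bytes > B = 3, so hash it first: H(key) = 91, then zero-pad to 3 bytes: K' = 91 00 00.
K' ⊕ ipad = a7 36 36; K' ⊕ opad = cd 5c 5c.
Inner hash: sum = 167+54+54+83 = 358; mod 256 = 102 → 66.
Outer hash (recomputed tag): sum = 205+92+92+102 = 491; mod 256 = 235 → eb.
Recomputed tag = eb; claimed = 5e → mismatch.

invalid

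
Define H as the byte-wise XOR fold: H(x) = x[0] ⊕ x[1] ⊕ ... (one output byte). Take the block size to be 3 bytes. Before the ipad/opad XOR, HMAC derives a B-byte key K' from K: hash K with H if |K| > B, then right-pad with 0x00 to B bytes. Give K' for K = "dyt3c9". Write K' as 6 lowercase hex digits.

|K| = 6 > B = 3, so first hash the key.
H(K): XOR 64⊕79⊕74⊕33⊕63⊕39 = 00.
Zero-pad H(K) = 00 to 3 bytes: K' = 00 00 00.

000000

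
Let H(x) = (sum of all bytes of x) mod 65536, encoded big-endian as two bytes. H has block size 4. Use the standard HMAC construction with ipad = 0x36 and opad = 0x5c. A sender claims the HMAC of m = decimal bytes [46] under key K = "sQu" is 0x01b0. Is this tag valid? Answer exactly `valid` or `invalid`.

Key "sQu" = 73 51 75 is 3 bytes ≤ B = 4; zero-pad to 4 bytes: K' = 73 51 75 00.
K' ⊕ ipad = 45 67 43 36; K' ⊕ opad = 2f 0d 29 5c.
Inner hash: sum = 69+103+67+54+46 = 339 → 01 53.
Outer hash (recomputed tag): sum = 47+13+41+92+1+83 = 277 → 01 15.
Recomputed tag = 0115; claimed = 01b0 → mismatch.

invalid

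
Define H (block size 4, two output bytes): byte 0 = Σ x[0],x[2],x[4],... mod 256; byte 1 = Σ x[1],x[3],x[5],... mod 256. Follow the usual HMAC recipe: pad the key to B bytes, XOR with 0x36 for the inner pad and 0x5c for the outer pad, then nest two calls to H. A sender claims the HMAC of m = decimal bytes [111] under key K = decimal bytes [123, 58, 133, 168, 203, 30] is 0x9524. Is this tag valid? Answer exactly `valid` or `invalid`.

valid

Key decimal bytes [123, 58, 133, 168, 203, 30] = 7b 3a 85 a8 cb 1e is 6 bytes > B = 4, so hash it first: H(key) = cb 00, then zero-pad to 4 bytes: K' = cb 00 00 00.
K' ⊕ ipad = fd 36 36 36; K' ⊕ opad = 97 5c 5c 5c.
Inner hash: even-index sum = 418 mod 256 = 162; odd-index sum = 108 mod 256 = 108 → a2 6c.
Outer hash (recomputed tag): even-index sum = 405 mod 256 = 149; odd-index sum = 292 mod 256 = 36 → 95 24.
Recomputed tag = 9524; claimed = 9524 → match.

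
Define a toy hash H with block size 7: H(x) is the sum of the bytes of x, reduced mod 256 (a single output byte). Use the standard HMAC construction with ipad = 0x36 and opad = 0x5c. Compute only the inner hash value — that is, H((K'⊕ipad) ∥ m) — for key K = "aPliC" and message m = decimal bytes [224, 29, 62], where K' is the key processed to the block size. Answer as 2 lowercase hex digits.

92

Key "aPliC" = 61 50 6c 69 43 is 5 bytes ≤ B = 7; zero-pad to 7 bytes: K' = 61 50 6c 69 43 00 00.
K' ⊕ ipad = 57 66 5a 5f 75 36 36.
Inner input = 57 66 5a 5f 75 36 36 ∥ e0 1d 3e.
Inner hash: sum = 87+102+90+95+117+54+54+224+29+62 = 914; mod 256 = 146 → 92.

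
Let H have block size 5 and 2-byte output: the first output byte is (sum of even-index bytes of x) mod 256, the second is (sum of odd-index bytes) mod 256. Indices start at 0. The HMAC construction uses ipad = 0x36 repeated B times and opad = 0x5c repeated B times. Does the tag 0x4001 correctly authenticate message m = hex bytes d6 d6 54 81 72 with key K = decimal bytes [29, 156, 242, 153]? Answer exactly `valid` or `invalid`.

valid

Key decimal bytes [29, 156, 242, 153] = 1d 9c f2 99 is 4 bytes ≤ B = 5; zero-pad to 5 bytes: K' = 1d 9c f2 99 00.
K' ⊕ ipad = 2b aa c4 af 36; K' ⊕ opad = 41 c0 ae c5 5c.
Inner hash: even-index sum = 636 mod 256 = 124; odd-index sum = 757 mod 256 = 245 → 7c f5.
Outer hash (recomputed tag): even-index sum = 576 mod 256 = 64; odd-index sum = 513 mod 256 = 1 → 40 01.
Recomputed tag = 4001; claimed = 4001 → match.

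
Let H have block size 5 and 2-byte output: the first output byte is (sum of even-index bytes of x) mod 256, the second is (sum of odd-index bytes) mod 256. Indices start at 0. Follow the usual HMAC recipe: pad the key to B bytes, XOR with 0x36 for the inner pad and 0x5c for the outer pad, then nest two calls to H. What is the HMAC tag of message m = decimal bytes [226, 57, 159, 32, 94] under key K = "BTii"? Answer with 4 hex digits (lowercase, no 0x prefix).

4f9f

Key "BTii" = 42 54 69 69 is 4 bytes ≤ B = 5; zero-pad to 5 bytes: K' = 42 54 69 69 00.
K' ⊕ ipad = 74 62 5f 5f 36.  K' ⊕ opad = 1e 08 35 35 5c.
Inner input = (K'⊕ipad) ∥ m = 74 62 5f 5f 36 ∥ e2 39 9f 20 5e.
Inner hash: even-index sum = 354 mod 256 = 98; odd-index sum = 672 mod 256 = 160 → 62 a0.
Outer input = (K'⊕opad) ∥ inner = 1e 08 35 35 5c ∥ 62 a0.
Outer hash (tag): even-index sum = 335 mod 256 = 79; odd-index sum = 159 mod 256 = 159 → 4f 9f.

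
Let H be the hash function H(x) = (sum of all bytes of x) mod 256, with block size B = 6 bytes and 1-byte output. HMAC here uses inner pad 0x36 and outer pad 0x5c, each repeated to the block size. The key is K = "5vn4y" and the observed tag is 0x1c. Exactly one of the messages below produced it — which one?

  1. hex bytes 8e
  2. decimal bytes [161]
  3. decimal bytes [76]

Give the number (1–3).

3

Key "5vn4y" = 35 76 6e 34 79 is 5 bytes ≤ B = 6; zero-pad to 6 bytes: K' = 35 76 6e 34 79 00.
K' ⊕ ipad = 03 40 58 02 4f 36; K' ⊕ opad = 69 2a 32 68 25 5c.
m1: inner = H(03 40 58 02 4f 36 8e) = b0; tag = H(69 2a 32 68 25 5c b0) = 5e
m2: inner = H(03 40 58 02 4f 36 a1) = c3; tag = H(69 2a 32 68 25 5c c3) = 71
m3: inner = H(03 40 58 02 4f 36 4c) = 6e; tag = H(69 2a 32 68 25 5c 6e) = 1c ← matches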